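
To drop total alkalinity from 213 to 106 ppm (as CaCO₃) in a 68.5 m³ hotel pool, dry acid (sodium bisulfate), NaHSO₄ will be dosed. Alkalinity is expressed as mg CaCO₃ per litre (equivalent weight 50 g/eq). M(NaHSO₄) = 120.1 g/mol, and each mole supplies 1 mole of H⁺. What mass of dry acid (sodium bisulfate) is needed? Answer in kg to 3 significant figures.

Volume: 68.5 m³ = 68,500 L.
Alkalinity to neutralize: (213 − 106) = 107 mg/L as CaCO₃ × 68,500 L = 7330 g as CaCO₃.
Equivalents of H⁺ required: 7330 ÷ 50 g/eq = 146.6 eq = 146.6 mol NaHSO₄.
Mass of NaHSO₄: 146.6 × 120.1 = 17,610 g.

17.6 kg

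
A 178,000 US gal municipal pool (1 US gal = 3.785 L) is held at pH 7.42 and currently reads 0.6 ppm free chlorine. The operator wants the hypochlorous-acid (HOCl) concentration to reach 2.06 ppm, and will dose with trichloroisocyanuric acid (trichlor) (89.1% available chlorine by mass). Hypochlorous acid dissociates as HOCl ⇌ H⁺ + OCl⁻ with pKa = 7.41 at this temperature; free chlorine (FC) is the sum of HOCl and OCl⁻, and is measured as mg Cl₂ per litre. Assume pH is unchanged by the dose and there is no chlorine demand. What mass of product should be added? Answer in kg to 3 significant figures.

Volume: 178,000 US gal × 3.785 L/gal = 673,730 L.
[OCl⁻]/[HOCl] = 10^(pH − pKa) = 10^(7.42 − 7.41) = 1.023; fraction as HOCl = 1/(1 + 1.023) = 0.4942.
Free chlorine required for 2.06 ppm HOCl: 2.06 / 0.4942 = 4.168 ppm.
FC to add: 4.168 − 0.6 = 3.568 mg/L as Cl₂.
Cl₂ equivalent: 3.568 mg/L × 673,730 L = 2404 g.
Product at 89.1% available Cl: 2404 / 0.891 = 2698 g.

2.70 kg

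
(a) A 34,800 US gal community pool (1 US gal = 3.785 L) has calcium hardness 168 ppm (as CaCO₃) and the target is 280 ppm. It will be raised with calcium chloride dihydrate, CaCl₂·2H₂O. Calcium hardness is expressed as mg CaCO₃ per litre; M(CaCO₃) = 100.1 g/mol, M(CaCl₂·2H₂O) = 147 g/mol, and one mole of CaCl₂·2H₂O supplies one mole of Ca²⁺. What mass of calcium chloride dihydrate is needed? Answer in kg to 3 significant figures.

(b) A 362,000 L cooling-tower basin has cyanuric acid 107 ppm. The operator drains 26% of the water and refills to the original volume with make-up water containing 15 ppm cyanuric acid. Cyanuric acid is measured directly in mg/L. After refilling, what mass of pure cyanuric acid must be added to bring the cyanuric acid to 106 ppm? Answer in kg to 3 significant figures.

(a) Volume: 34,800 US gal × 3.785 L/gal = 131,718 L.
(a) Hardness to add: (280 − 168) = 112 mg/L as CaCO₃ × 131,718 L = 14,750 g as CaCO₃.
(a) Moles of Ca²⁺ (1 mol Ca²⁺ ≡ 1 mol CaCO₃): 14,750 / 100.1 g/mol = 147.4 mol.
(a) Mass of CaCl₂·2H₂O: 147.4 × 147 = 21,660 g.

(b) After draining 26% and refilling: 107 × 0.74 + 15 × 0.26 = 83.08 ppm.
(b) Deficit to target: 106 − 83.08 = 22.92 mg/L.
(b) Mass: 22.92 mg/L × 362,000 L = 8297 g cyanuric acid.

(a) 21.7 kg; (b) 8.30 kg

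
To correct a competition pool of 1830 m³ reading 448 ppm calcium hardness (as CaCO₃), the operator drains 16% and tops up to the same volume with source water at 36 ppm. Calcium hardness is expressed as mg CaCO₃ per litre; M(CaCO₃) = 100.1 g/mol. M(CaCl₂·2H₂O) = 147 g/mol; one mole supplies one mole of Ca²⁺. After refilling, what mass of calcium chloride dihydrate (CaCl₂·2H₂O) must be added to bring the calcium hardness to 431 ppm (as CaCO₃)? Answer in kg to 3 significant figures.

Volume: 1830 m³ = 1,830,000 L.
After draining 16% and refilling: 448 × 0.84 + 36 × 0.16 = 382.08 ppm.
Deficit to target: 431 − 382.08 = 48.92 mg/L.
As CaCO₃: 48.92 mg/L × 1,830,000 L = 89,520 g; ÷ 100.1 = 894.3 mol Ca²⁺.
Mass: 894.3 × 147 = 131,500 g.

131 kg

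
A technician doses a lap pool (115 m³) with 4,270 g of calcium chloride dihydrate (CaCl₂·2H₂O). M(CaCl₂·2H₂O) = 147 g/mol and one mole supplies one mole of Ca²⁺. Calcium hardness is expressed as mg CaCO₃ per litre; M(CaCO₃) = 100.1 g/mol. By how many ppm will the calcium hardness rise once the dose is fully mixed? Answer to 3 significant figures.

25.3 ppm

Volume: 115 m³ = 115,000 L.
Moles of Ca²⁺: 4,270 g ÷ 147 g/mol = 29.05 mol.
As CaCO₃: 29.05 mol × 100.1 g/mol = 2908 g.
Rise: 2908 g / 115,000 L × 1000 = 25.28 mg/L.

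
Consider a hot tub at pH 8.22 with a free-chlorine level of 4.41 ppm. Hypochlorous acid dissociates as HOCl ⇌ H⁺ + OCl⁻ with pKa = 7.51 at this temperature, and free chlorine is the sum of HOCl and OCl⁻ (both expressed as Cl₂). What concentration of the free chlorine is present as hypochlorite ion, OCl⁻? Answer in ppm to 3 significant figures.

3.69 ppm

[OCl⁻]/[HOCl] = 10^(pH − pKa) = 10^(8.22 − 7.51) = 10^0.71 = 5.129.
Fraction as HOCl = 1 / (1 + 5.129) = 0.1632.
OCl⁻ = (1 − 0.1632) × 4.41 ppm = 3.69 ppm.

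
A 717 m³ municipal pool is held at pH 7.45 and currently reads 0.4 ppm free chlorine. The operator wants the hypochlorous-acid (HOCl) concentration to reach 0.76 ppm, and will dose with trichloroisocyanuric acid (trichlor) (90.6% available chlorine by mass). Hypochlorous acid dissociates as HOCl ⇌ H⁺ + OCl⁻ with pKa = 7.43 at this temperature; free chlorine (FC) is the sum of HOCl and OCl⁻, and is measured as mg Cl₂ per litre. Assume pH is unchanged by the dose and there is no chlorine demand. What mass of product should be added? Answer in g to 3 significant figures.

915 g

Volume: 717 m³ = 717,000 L.
[OCl⁻]/[HOCl] = 10^(pH − pKa) = 10^(7.45 − 7.43) = 1.047; fraction as HOCl = 1/(1 + 1.047) = 0.4885.
Free chlorine required for 0.76 ppm HOCl: 0.76 / 0.4885 = 1.556 ppm.
FC to add: 1.556 − 0.4 = 1.156 mg/L as Cl₂.
Cl₂ equivalent: 1.156 mg/L × 717,000 L = 828.7 g.
Product at 90.6% available Cl: 828.7 / 0.906 = 914.7 g.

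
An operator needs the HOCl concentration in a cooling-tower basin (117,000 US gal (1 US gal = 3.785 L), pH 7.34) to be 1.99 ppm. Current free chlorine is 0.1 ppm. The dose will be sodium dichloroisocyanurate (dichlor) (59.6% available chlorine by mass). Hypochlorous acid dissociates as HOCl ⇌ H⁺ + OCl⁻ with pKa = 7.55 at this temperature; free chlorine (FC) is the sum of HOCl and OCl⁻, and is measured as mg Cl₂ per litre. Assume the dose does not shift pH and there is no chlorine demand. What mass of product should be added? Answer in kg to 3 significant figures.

2.32 kg

Volume: 117,000 US gal × 3.785 L/gal = 442,845 L.
[OCl⁻]/[HOCl] = 10^(pH − pKa) = 10^(7.34 − 7.55) = 0.6166; fraction as HOCl = 1/(1 + 0.6166) = 0.6186.
Free chlorine required for 1.99 ppm HOCl: 1.99 / 0.6186 = 3.217 ppm.
FC to add: 3.217 − 0.1 = 3.117 mg/L as Cl₂.
Cl₂ equivalent: 3.117 mg/L × 442,845 L = 1380 g.
Product at 59.6% available Cl: 1380 / 0.596 = 2316 g.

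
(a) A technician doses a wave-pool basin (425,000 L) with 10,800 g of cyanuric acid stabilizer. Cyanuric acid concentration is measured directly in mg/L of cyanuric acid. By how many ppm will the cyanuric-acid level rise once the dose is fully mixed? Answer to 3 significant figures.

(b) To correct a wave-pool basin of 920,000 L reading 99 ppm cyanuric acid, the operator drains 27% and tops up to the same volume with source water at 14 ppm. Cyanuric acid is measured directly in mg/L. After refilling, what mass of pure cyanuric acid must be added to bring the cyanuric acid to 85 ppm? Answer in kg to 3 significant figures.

(a) 25.4 ppm; (b) 8.23 kg

(a) Rise: 10,800 g / 425,000 L × 1000 = 25.41 mg/L.

(b) After draining 27% and refilling: 99 × 0.73 + 14 × 0.27 = 76.05 ppm.
(b) Deficit to target: 85 − 76.05 = 8.95 mg/L.
(b) Mass: 8.95 mg/L × 920,000 L = 8234 g cyanuric acid.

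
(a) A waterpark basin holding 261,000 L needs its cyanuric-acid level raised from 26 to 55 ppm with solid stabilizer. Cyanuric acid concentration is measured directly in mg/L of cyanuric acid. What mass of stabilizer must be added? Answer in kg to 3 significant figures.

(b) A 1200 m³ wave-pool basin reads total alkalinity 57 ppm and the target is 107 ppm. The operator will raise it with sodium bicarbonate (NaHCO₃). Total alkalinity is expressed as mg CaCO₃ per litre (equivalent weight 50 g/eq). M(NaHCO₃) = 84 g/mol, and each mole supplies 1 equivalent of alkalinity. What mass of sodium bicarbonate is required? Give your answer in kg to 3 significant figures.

(a) CYA to add: (55 − 26) = 29 mg/L × 261,000 L = 7569 g cyanuric acid.

(b) Volume: 1200 m³ = 1,200,000 L.
(b) Alkalinity to add: (107 − 57) = 50 mg/L as CaCO₃ × 1,200,000 L = 60,000 g as CaCO₃.
(b) Equivalents: 60,000 g ÷ 50 g/eq = 1200 eq.
(b) NaHCO₃ supplies 1 eq per mole → 1200 mol.
(b) Mass: 1200 mol × 84 g/mol = 100,800 g.

(a) 7.57 kg; (b) 101 kg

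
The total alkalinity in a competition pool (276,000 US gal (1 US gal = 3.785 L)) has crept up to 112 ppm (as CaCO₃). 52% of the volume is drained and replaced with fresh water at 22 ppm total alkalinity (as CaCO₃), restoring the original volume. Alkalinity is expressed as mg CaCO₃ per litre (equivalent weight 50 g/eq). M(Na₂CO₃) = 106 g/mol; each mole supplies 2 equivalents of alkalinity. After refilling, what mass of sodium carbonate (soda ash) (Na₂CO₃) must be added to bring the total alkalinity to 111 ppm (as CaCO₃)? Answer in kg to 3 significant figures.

50.7 kg

Volume: 276,000 US gal × 3.785 L/gal = 1,044,660 L.
After draining 52% and refilling: 112 × 0.48 + 22 × 0.52 = 65.2 ppm.
Deficit to target: 111 − 65.2 = 45.8 mg/L.
As CaCO₃: 45.8 mg/L × 1,044,660 L = 47,850 g; ÷ 50 g/eq ÷ 2 = 478.5 mol Na₂CO₃.
Mass: 478.5 × 106 = 50,720 g.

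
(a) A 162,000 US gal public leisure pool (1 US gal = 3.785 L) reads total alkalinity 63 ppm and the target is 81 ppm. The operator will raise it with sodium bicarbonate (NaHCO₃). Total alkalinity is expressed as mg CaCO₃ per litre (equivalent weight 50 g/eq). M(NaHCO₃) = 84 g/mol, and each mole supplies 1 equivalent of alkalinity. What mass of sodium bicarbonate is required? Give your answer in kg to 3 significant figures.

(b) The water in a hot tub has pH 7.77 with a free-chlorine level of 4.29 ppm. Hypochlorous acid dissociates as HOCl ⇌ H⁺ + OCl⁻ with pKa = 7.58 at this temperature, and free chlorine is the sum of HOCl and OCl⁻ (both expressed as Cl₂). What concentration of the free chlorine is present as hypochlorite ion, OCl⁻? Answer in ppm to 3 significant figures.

(a) 18.5 kg; (b) 2.61 ppm

(a) Volume: 162,000 US gal × 3.785 L/gal = 613,170 L.
(a) Alkalinity to add: (81 − 63) = 18 mg/L as CaCO₃ × 613,170 L = 11,040 g as CaCO₃.
(a) Equivalents: 11,040 g ÷ 50 g/eq = 220.7 eq.
(a) NaHCO₃ supplies 1 eq per mole → 220.7 mol.
(a) Mass: 220.7 mol × 84 g/mol = 18,540 g.

(b) [OCl⁻]/[HOCl] = 10^(pH − pKa) = 10^(7.77 − 7.58) = 10^0.19 = 1.549.
(b) Fraction as HOCl = 1 / (1 + 1.549) = 0.3923.
(b) OCl⁻ = (1 − 0.3923) × 4.29 ppm = 2.607 ppm.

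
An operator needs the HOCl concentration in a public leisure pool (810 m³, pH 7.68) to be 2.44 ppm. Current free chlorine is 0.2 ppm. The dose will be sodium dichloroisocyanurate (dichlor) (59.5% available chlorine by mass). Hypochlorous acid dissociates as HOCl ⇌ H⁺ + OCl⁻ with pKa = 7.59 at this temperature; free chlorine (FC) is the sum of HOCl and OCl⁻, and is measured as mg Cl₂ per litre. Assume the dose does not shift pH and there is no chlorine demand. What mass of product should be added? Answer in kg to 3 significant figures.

7.14 kg

Volume: 810 m³ = 810,000 L.
[OCl⁻]/[HOCl] = 10^(pH − pKa) = 10^(7.68 − 7.59) = 1.23; fraction as HOCl = 1/(1 + 1.23) = 0.4484.
Free chlorine required for 2.44 ppm HOCl: 2.44 / 0.4484 = 5.442 ppm.
FC to add: 5.442 − 0.2 = 5.242 mg/L as Cl₂.
Cl₂ equivalent: 5.242 mg/L × 810,000 L = 4246 g.
Product at 59.5% available Cl: 4246 / 0.595 = 7136 g.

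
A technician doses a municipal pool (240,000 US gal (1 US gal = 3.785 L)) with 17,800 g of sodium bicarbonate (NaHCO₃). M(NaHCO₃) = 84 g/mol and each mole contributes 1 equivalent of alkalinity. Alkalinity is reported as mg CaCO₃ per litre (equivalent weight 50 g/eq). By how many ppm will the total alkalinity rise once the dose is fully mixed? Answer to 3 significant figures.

Volume: 240,000 US gal × 3.785 L/gal = 908,400 L.
Moles of NaHCO₃: 17,800 g ÷ 84 g/mol = 211.9 mol → 211.9 eq of alkalinity.
As CaCO₃: 211.9 eq × 50 g/eq = 10,600 g.
Rise: 10,600 g / 908,400 L × 1000 = 11.66 mg/L.

11.7 ppm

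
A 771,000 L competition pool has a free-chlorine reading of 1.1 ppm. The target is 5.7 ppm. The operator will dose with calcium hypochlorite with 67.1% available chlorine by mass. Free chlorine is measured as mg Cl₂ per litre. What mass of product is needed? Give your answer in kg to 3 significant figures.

Chlorine deficit: 5.7 − 1.1 = 4.6 ppm = 4.6 mg/L as Cl₂.
Cl₂ equivalent needed: 4.6 mg/L × 771,000 L = 3,547,000 mg = 3547 g.
Product at 67.1% available chlorine: 3547 / 0.671 = 5286 g.

5.29 kg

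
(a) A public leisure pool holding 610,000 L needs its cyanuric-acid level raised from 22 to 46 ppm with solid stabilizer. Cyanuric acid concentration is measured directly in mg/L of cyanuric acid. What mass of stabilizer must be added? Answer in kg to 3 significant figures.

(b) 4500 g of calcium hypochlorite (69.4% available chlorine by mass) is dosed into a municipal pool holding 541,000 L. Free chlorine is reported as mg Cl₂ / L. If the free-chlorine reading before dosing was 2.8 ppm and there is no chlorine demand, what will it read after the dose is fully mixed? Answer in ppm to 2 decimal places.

(a) 14.6 kg; (b) 8.57 ppm

(a) CYA to add: (46 − 22) = 24 mg/L × 610,000 L = 14,640 g cyanuric acid.

(b) Available chlorine delivered: 4500 g × 0.694 = 3123 g as Cl₂.
(b) Concentration rise: 3123 g / 541,000 L = 5.773 mg/L = 5.77 ppm.
(b) Final FC: 2.8 + 5.77 = 8.57 ppm.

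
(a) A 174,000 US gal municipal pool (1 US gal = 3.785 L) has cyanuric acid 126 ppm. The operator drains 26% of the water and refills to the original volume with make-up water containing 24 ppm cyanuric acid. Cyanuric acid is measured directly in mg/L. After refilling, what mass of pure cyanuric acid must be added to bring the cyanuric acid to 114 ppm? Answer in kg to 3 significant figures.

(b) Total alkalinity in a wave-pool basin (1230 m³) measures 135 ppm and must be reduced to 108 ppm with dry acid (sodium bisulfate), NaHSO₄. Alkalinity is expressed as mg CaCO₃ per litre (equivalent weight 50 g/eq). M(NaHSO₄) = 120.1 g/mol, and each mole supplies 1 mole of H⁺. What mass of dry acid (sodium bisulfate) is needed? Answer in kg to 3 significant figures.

(a) Volume: 174,000 US gal × 3.785 L/gal = 658,590 L.
(a) After draining 26% and refilling: 126 × 0.74 + 24 × 0.26 = 99.48 ppm.
(a) Deficit to target: 114 − 99.48 = 14.52 mg/L.
(a) Mass: 14.52 mg/L × 658,590 L = 9563 g cyanuric acid.

(b) Volume: 1230 m³ = 1,230,000 L.
(b) Alkalinity to neutralize: (135 − 108) = 27 mg/L as CaCO₃ × 1,230,000 L = 33,210 g as CaCO₃.
(b) Equivalents of H⁺ required: 33,210 ÷ 50 g/eq = 664.2 eq = 664.2 mol NaHSO₄.
(b) Mass of NaHSO₄: 664.2 × 120.1 = 79,770 g.

(a) 9.56 kg; (b) 79.8 kg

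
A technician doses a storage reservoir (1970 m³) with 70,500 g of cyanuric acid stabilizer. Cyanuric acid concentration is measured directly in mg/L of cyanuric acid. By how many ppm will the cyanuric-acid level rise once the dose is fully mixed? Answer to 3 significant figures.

35.8 ppm

Volume: 1970 m³ = 1,970,000 L.
Rise: 70,500 g / 1,970,000 L × 1000 = 35.79 mg/L.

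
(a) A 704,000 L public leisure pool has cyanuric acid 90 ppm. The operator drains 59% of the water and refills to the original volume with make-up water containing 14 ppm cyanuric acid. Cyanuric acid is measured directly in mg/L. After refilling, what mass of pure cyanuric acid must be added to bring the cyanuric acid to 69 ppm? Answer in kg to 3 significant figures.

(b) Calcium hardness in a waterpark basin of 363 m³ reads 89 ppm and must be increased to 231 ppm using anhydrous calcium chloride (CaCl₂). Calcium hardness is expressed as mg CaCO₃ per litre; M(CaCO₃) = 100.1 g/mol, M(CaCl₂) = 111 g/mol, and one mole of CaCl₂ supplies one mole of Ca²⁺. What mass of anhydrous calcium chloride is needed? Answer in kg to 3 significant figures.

(a) After draining 59% and refilling: 90 × 0.41 + 14 × 0.59 = 45.16 ppm.
(a) Deficit to target: 69 − 45.16 = 23.84 mg/L.
(a) Mass: 23.84 mg/L × 704,000 L = 16,780 g cyanuric acid.

(b) Volume: 363 m³ = 363,000 L.
(b) Hardness to add: (231 − 89) = 142 mg/L as CaCO₃ × 363,000 L = 51,550 g as CaCO₃.
(b) Moles of Ca²⁺ (1 mol Ca²⁺ ≡ 1 mol CaCO₃): 51,550 / 100.1 g/mol = 514.9 mol.
(b) Mass of CaCl₂: 514.9 × 111 = 57,160 g.

(a) 16.8 kg; (b) 57.2 kg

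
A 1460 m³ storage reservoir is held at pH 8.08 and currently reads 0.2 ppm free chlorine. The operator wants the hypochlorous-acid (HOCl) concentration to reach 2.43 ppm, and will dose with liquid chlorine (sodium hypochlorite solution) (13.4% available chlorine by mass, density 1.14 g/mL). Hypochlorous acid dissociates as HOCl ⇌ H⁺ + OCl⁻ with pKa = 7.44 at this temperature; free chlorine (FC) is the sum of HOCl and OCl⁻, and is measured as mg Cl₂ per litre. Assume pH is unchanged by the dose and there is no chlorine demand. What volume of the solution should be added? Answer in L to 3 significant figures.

123 L

Volume: 1460 m³ = 1,460,000 L.
[OCl⁻]/[HOCl] = 10^(pH − pKa) = 10^(8.08 − 7.44) = 4.365; fraction as HOCl = 1/(1 + 4.365) = 0.1864.
Free chlorine required for 2.43 ppm HOCl: 2.43 / 0.1864 = 13.04 ppm.
FC to add: 13.04 − 0.2 = 12.84 mg/L as Cl₂.
Cl₂ equivalent: 12.84 mg/L × 1,460,000 L = 18,740 g.
Product at 13.4% available Cl: 18,740 / 0.134 = 139,900 g.
Volume: 139,900 g ÷ 1.14 g/mL = 122,700 mL.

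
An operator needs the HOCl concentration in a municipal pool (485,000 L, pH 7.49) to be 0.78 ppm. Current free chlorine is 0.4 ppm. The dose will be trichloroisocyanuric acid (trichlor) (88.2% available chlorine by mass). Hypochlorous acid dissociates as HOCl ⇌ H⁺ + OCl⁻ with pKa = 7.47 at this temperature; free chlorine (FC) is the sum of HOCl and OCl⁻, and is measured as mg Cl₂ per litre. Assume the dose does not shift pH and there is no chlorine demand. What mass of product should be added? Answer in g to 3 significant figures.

[OCl⁻]/[HOCl] = 10^(pH − pKa) = 10^(7.49 − 7.47) = 1.047; fraction as HOCl = 1/(1 + 1.047) = 0.4885.
Free chlorine required for 0.78 ppm HOCl: 0.78 / 0.4885 = 1.597 ppm.
FC to add: 1.597 − 0.4 = 1.197 mg/L as Cl₂.
Cl₂ equivalent: 1.197 mg/L × 485,000 L = 580.4 g.
Product at 88.2% available Cl: 580.4 / 0.882 = 658.1 g.

658 g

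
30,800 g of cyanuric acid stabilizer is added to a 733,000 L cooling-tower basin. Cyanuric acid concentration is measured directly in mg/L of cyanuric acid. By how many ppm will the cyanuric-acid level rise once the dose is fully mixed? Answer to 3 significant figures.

42.0 ppm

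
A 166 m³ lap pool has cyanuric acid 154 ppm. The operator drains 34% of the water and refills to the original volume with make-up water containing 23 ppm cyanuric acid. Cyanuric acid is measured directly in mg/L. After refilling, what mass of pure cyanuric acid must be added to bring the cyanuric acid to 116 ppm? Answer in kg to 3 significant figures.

1.09 kg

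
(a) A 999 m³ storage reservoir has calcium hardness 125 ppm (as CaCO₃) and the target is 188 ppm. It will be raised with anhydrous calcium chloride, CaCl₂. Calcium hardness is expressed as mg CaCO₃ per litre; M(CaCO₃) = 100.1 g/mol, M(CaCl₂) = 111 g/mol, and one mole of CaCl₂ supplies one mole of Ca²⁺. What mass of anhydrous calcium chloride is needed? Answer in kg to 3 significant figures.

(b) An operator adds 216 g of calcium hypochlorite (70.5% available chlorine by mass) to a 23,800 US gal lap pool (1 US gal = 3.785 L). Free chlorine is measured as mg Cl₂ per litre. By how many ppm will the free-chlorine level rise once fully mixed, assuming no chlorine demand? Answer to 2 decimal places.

(a) Volume: 999 m³ = 999,000 L.
(a) Hardness to add: (188 − 125) = 63 mg/L as CaCO₃ × 999,000 L = 62,940 g as CaCO₃.
(a) Moles of Ca²⁺ (1 mol Ca²⁺ ≡ 1 mol CaCO₃): 62,940 / 100.1 g/mol = 628.7 mol.
(a) Mass of CaCl₂: 628.7 × 111 = 69,790 g.

(b) Volume: 23,800 US gal × 3.785 L/gal = 90,083 L.
(b) Available chlorine delivered: 216 g × 0.705 = 152.3 g as Cl₂.
(b) Concentration rise: 152.3 g / 90,083 L = 1.69 mg/L = 1.69 ppm.

(a) 69.8 kg; (b) 1.69 ppm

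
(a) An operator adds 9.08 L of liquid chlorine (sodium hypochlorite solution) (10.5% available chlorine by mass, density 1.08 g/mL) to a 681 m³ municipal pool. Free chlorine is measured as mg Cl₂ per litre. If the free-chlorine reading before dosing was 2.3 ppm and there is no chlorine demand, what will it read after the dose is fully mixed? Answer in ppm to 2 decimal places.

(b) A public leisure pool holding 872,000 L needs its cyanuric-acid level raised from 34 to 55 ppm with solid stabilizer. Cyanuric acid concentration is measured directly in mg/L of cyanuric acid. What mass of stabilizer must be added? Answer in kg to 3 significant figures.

(a) Volume: 681 m³ = 681,000 L.
(a) Mass of solution: 9.08 L × 1000 mL/L × 1.08 g/mL = 9806 g.
(a) Available chlorine delivered: 9806 g × 0.105 = 1030 g as Cl₂.
(a) Concentration rise: 1030 g / 681,000 L = 1.512 mg/L = 1.51 ppm.
(a) Final FC: 2.3 + 1.51 = 3.81 ppm.

(b) CYA to add: (55 − 34) = 21 mg/L × 872,000 L = 18,310 g cyanuric acid.

(a) 3.81 ppm; (b) 18.3 kg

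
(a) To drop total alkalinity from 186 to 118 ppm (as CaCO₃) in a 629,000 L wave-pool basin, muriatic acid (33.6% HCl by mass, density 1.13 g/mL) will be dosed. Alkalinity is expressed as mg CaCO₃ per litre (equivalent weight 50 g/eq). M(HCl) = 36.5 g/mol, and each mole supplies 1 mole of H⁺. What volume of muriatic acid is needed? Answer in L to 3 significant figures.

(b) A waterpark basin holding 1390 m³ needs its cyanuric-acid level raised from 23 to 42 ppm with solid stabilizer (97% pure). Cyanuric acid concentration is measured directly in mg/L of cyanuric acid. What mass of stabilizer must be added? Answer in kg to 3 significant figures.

(a) 82.2 L; (b) 27.2 kg

(a) Alkalinity to neutralize: (186 − 118) = 68 mg/L as CaCO₃ × 629,000 L = 42,770 g as CaCO₃.
(a) Equivalents of H⁺ required: 42,770 ÷ 50 g/eq = 855.4 eq = 855.4 mol HCl.
(a) Mass of HCl: 855.4 × 36.5 = 31,220 g.
(a) Mass of 33.6% solution: 31,220 / 0.336 = 92,930 g.
(a) Volume: 92,930 g ÷ 1.13 g/mL = 82,240 mL.

(b) Volume: 1390 m³ = 1,390,000 L.
(b) CYA to add: (42 − 23) = 19 mg/L × 1,390,000 L = 26,410 g cyanuric acid.
(b) At 97% purity: 26,410 / 0.97 = 27,230 g product.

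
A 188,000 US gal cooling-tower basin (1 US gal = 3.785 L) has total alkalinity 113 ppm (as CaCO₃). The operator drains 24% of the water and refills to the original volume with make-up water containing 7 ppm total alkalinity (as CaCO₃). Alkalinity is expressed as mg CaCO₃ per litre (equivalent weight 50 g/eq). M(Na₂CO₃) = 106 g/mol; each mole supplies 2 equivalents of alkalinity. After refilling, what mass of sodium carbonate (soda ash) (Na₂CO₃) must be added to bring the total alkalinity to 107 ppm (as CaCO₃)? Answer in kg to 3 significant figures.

Volume: 188,000 US gal × 3.785 L/gal = 711,580 L.
After draining 24% and refilling: 113 × 0.76 + 7 × 0.24 = 87.56 ppm.
Deficit to target: 107 − 87.56 = 19.44 mg/L.
As CaCO₃: 19.44 mg/L × 711,580 L = 13,830 g; ÷ 50 g/eq ÷ 2 = 138.3 mol Na₂CO₃.
Mass: 138.3 × 106 = 14,660 g.

14.7 kg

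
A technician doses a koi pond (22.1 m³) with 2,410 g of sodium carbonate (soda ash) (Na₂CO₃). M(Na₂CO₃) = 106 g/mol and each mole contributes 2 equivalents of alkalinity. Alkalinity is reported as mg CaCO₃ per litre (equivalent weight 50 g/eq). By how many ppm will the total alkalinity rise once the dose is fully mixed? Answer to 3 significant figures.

Volume: 22.1 m³ = 22,100 L.
Moles of Na₂CO₃: 2,410 g ÷ 106 g/mol = 22.74 mol → 45.47 eq of alkalinity.
As CaCO₃: 45.47 eq × 50 g/eq = 2274 g.
Rise: 2274 g / 22,100 L × 1000 = 102.9 mg/L.

103 ppm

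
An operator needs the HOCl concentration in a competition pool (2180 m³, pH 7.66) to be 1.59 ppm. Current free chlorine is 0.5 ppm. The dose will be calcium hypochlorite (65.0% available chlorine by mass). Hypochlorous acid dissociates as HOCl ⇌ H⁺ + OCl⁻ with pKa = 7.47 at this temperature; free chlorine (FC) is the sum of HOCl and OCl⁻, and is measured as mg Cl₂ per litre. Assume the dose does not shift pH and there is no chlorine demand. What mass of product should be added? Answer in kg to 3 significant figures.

Volume: 2180 m³ = 2,180,000 L.
[OCl⁻]/[HOCl] = 10^(pH − pKa) = 10^(7.66 − 7.47) = 1.549; fraction as HOCl = 1/(1 + 1.549) = 0.3923.
Free chlorine required for 1.59 ppm HOCl: 1.59 / 0.3923 = 4.053 ppm.
FC to add: 4.053 − 0.5 = 3.553 mg/L as Cl₂.
Cl₂ equivalent: 3.553 mg/L × 2,180,000 L = 7745 g.
Product at 65.0% available Cl: 7745 / 0.65 = 11,910 g.

11.9 kg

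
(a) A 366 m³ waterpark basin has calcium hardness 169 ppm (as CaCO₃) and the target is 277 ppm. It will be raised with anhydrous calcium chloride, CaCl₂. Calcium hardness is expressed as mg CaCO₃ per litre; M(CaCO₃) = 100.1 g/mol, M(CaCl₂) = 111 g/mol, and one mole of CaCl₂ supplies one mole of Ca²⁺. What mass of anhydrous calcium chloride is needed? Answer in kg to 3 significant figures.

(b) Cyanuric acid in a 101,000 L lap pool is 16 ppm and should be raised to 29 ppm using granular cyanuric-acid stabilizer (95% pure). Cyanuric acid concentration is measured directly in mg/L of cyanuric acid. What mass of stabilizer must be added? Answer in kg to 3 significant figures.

(a) 43.8 kg; (b) 1.38 kg

(a) Volume: 366 m³ = 366,000 L.
(a) Hardness to add: (277 − 169) = 108 mg/L as CaCO₃ × 366,000 L = 39,530 g as CaCO₃.
(a) Moles of Ca²⁺ (1 mol Ca²⁺ ≡ 1 mol CaCO₃): 39,530 / 100.1 g/mol = 394.9 mol.
(a) Mass of CaCl₂: 394.9 × 111 = 43,830 g.

(b) CYA to add: (29 − 16) = 13 mg/L × 101,000 L = 1313 g cyanuric acid.
(b) At 95% purity: 1313 / 0.95 = 1382 g product.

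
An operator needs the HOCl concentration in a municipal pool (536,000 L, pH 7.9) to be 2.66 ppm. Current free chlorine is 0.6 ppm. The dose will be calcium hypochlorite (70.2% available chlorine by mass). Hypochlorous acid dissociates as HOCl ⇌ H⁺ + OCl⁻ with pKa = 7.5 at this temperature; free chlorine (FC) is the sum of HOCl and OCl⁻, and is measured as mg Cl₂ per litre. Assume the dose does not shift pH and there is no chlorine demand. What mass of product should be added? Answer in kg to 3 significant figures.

6.67 kg

[OCl⁻]/[HOCl] = 10^(pH − pKa) = 10^(7.9 − 7.5) = 2.512; fraction as HOCl = 1/(1 + 2.512) = 0.2847.
Free chlorine required for 2.66 ppm HOCl: 2.66 / 0.2847 = 9.342 ppm.
FC to add: 9.342 − 0.6 = 8.742 mg/L as Cl₂.
Cl₂ equivalent: 8.742 mg/L × 536,000 L = 4686 g.
Product at 70.2% available Cl: 4686 / 0.702 = 6675 g.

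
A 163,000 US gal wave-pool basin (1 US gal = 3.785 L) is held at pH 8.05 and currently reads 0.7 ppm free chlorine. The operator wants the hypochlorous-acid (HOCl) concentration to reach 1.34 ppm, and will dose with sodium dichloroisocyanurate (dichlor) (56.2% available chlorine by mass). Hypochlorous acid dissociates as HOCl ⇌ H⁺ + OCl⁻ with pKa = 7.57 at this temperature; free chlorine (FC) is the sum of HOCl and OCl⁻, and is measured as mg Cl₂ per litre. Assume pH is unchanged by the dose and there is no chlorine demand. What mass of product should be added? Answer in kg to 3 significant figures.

Volume: 163,000 US gal × 3.785 L/gal = 616,955 L.
[OCl⁻]/[HOCl] = 10^(pH − pKa) = 10^(8.05 − 7.57) = 3.02; fraction as HOCl = 1/(1 + 3.02) = 0.2488.
Free chlorine required for 1.34 ppm HOCl: 1.34 / 0.2488 = 5.387 ppm.
FC to add: 5.387 − 0.7 = 4.687 mg/L as Cl₂.
Cl₂ equivalent: 4.687 mg/L × 616,955 L = 2892 g.
Product at 56.2% available Cl: 2892 / 0.562 = 5145 g.

5.15 kg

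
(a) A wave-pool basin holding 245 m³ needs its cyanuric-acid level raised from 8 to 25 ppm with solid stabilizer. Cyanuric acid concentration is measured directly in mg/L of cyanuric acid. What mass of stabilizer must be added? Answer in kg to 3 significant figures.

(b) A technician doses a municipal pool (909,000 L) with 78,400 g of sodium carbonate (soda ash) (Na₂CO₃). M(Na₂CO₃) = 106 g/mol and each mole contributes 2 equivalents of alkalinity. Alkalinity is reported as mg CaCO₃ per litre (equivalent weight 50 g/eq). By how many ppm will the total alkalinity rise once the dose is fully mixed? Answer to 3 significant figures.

(a) Volume: 245 m³ = 245,000 L.
(a) CYA to add: (25 − 8) = 17 mg/L × 245,000 L = 4165 g cyanuric acid.

(b) Moles of Na₂CO₃: 78,400 g ÷ 106 g/mol = 739.6 mol → 1479 eq of alkalinity.
(b) As CaCO₃: 1479 eq × 50 g/eq = 73,960 g.
(b) Rise: 73,960 g / 909,000 L × 1000 = 81.37 mg/L.

(a) 4.17 kg; (b) 81.4 ppm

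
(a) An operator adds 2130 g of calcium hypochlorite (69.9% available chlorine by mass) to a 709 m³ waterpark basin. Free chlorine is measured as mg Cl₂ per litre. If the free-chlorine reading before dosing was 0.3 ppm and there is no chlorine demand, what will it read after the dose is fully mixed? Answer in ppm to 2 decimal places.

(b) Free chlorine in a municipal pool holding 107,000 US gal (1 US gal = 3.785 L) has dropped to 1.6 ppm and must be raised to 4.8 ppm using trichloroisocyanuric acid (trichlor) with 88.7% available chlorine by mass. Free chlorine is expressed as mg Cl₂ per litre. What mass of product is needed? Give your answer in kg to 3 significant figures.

(a) 2.40 ppm; (b) 1.46 kg

(a) Volume: 709 m³ = 709,000 L.
(a) Available chlorine delivered: 2130 g × 0.699 = 1489 g as Cl₂.
(a) Concentration rise: 1489 g / 709,000 L = 2.1 mg/L = 2.10 ppm.
(a) Final FC: 0.3 + 2.10 = 2.40 ppm.

(b) Volume: 107,000 US gal × 3.785 L/gal = 404,995 L.
(b) Chlorine deficit: 4.8 − 1.6 = 3.2 ppm = 3.2 mg/L as Cl₂.
(b) Cl₂ equivalent needed: 3.2 mg/L × 404,995 L = 1,296,000 mg = 1296 g.
(b) Product at 88.7% available chlorine: 1296 / 0.887 = 1461 g.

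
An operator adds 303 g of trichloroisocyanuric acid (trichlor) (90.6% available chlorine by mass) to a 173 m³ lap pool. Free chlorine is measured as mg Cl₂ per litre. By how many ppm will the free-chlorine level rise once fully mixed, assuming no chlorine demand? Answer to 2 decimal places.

Volume: 173 m³ = 173,000 L.
Available chlorine delivered: 303 g × 0.906 = 274.5 g as Cl₂.
Concentration rise: 274.5 g / 173,000 L = 1.587 mg/L = 1.59 ppm.

1.59 ppm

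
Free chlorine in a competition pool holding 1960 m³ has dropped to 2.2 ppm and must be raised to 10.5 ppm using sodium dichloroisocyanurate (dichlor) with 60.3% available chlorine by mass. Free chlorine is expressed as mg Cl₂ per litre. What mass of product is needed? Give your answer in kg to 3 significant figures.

27.0 kg

Volume: 1960 m³ = 1,960,000 L.
Chlorine deficit: 10.5 − 2.2 = 8.3 ppm = 8.3 mg/L as Cl₂.
Cl₂ equivalent needed: 8.3 mg/L × 1,960,000 L = 16,270,000 mg = 16,270 g.
Product at 60.3% available chlorine: 16,270 / 0.603 = 26,980 g.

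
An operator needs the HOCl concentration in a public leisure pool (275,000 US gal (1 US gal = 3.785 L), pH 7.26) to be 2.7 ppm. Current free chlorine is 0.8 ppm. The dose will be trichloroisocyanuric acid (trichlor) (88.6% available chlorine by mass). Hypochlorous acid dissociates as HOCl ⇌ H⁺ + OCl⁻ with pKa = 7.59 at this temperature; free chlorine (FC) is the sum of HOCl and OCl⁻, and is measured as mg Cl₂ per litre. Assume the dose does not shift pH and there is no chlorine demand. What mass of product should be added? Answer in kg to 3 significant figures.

3.72 kg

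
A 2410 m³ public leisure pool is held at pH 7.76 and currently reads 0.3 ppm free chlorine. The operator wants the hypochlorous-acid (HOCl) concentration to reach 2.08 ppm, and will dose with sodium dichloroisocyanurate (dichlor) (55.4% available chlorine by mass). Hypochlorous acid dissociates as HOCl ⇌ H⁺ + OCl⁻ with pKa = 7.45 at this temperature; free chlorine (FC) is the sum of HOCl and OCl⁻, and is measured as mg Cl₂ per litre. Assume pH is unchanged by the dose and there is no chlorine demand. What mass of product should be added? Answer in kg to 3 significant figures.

26.2 kg

Volume: 2410 m³ = 2,410,000 L.
[OCl⁻]/[HOCl] = 10^(pH − pKa) = 10^(7.76 − 7.45) = 2.042; fraction as HOCl = 1/(1 + 2.042) = 0.3288.
Free chlorine required for 2.08 ppm HOCl: 2.08 / 0.3288 = 6.327 ppm.
FC to add: 6.327 − 0.3 = 6.027 mg/L as Cl₂.
Cl₂ equivalent: 6.027 mg/L × 2,410,000 L = 14,520 g.
Product at 55.4% available Cl: 14,520 / 0.554 = 26,220 g.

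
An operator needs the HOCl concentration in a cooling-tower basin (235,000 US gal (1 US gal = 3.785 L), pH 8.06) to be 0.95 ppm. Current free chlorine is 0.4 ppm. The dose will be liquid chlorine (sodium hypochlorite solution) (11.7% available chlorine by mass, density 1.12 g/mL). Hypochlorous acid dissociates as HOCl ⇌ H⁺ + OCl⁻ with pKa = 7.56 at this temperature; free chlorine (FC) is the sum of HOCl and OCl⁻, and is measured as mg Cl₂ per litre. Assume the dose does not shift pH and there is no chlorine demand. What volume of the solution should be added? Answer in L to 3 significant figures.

24.1 L

Volume: 235,000 US gal × 3.785 L/gal = 889,475 L.
[OCl⁻]/[HOCl] = 10^(pH − pKa) = 10^(8.06 − 7.56) = 3.162; fraction as HOCl = 1/(1 + 3.162) = 0.2403.
Free chlorine required for 0.95 ppm HOCl: 0.95 / 0.2403 = 3.954 ppm.
FC to add: 3.954 − 0.4 = 3.554 mg/L as Cl₂.
Cl₂ equivalent: 3.554 mg/L × 889,475 L = 3161 g.
Product at 11.7% available Cl: 3161 / 0.117 = 27,020 g.
Volume: 27,020 g ÷ 1.12 g/mL = 24,120 mL.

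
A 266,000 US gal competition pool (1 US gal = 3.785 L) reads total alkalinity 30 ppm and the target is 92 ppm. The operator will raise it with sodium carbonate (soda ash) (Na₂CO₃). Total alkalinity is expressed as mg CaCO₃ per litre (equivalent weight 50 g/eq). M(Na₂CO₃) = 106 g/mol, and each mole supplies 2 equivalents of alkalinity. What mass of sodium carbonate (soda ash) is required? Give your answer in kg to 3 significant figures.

Volume: 266,000 US gal × 3.785 L/gal = 1,006,810 L.
Alkalinity to add: (92 − 30) = 62 mg/L as CaCO₃ × 1,006,810 L = 62,420 g as CaCO₃.
Equivalents: 62,420 g ÷ 50 g/eq = 1248 eq.
Each mole of Na₂CO₃ supplies 2 eq, so 1248 / 2 = 624.2 mol.
Mass: 624.2 mol × 106 g/mol = 66,170 g.

66.2 kg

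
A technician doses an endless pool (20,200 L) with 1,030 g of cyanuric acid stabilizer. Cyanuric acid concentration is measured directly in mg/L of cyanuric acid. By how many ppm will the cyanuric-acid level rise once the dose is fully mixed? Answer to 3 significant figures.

51.0 ppm

Rise: 1,030 g / 20,200 L × 1000 = 50.99 mg/L.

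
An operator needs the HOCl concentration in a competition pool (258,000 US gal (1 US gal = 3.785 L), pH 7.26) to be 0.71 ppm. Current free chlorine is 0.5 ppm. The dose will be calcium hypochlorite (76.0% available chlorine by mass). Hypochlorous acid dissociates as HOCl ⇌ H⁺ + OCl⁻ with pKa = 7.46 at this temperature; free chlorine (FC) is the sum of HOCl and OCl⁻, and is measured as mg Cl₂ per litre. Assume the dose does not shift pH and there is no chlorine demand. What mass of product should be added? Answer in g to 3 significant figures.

845 g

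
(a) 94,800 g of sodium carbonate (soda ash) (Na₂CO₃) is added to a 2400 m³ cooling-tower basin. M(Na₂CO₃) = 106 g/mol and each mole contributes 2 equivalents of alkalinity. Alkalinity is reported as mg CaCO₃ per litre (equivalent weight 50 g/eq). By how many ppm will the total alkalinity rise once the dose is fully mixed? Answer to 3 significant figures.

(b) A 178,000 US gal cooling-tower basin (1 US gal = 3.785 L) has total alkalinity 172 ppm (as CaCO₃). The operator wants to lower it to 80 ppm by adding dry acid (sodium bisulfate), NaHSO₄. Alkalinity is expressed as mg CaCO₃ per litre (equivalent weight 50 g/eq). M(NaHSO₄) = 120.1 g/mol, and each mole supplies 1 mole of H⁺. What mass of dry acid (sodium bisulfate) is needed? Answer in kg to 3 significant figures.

(a) Volume: 2400 m³ = 2,400,000 L.
(a) Moles of Na₂CO₃: 94,800 g ÷ 106 g/mol = 894.3 mol → 1789 eq of alkalinity.
(a) As CaCO₃: 1789 eq × 50 g/eq = 89,430 g.
(a) Rise: 89,430 g / 2,400,000 L × 1000 = 37.26 mg/L.

(b) Volume: 178,000 US gal × 3.785 L/gal = 673,730 L.
(b) Alkalinity to neutralize: (172 − 80) = 92 mg/L as CaCO₃ × 673,730 L = 61,980 g as CaCO₃.
(b) Equivalents of H⁺ required: 61,980 ÷ 50 g/eq = 1240 eq = 1240 mol NaHSO₄.
(b) Mass of NaHSO₄: 1240 × 120.1 = 148,900 g.

(a) 37.3 ppm; (b) 149 kg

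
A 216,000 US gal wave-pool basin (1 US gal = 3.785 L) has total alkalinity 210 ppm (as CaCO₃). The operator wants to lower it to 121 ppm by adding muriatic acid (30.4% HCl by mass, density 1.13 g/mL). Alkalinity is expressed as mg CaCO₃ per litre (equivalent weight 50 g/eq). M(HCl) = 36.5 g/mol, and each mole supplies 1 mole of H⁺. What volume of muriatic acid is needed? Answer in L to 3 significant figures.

155 L

Volume: 216,000 US gal × 3.785 L/gal = 817,560 L.
Alkalinity to neutralize: (210 − 121) = 89 mg/L as CaCO₃ × 817,560 L = 72,760 g as CaCO₃.
Equivalents of H⁺ required: 72,760 ÷ 50 g/eq = 1455 eq = 1455 mol HCl.
Mass of HCl: 1455 × 36.5 = 53,120 g.
Mass of 30.4% solution: 53,120 / 0.304 = 174,700 g.
Volume: 174,700 g ÷ 1.13 g/mL = 154,600 mL.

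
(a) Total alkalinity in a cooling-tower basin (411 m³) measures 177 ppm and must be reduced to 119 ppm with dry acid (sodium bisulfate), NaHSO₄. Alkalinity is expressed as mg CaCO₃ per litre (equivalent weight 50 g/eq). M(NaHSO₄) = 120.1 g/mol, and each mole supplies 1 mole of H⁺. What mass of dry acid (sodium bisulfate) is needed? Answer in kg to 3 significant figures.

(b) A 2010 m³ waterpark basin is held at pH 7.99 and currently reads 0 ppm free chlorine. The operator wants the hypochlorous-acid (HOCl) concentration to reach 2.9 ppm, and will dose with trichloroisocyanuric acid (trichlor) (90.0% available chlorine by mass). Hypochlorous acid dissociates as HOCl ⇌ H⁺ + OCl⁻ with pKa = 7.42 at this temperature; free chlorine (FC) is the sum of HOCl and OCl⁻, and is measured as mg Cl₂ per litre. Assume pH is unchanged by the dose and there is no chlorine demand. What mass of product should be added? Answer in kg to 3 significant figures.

(a) Volume: 411 m³ = 411,000 L.
(a) Alkalinity to neutralize: (177 − 119) = 58 mg/L as CaCO₃ × 411,000 L = 23,840 g as CaCO₃.
(a) Equivalents of H⁺ required: 23,840 ÷ 50 g/eq = 476.8 eq = 476.8 mol NaHSO₄.
(a) Mass of NaHSO₄: 476.8 × 120.1 = 57,260 g.

(b) Volume: 2010 m³ = 2,010,000 L.
(b) [OCl⁻]/[HOCl] = 10^(pH − pKa) = 10^(7.99 − 7.42) = 3.715; fraction as HOCl = 1/(1 + 3.715) = 0.2121.
(b) Free chlorine required for 2.9 ppm HOCl: 2.9 / 0.2121 = 13.67 ppm.
(b) FC to add: 13.67 − 0 = 13.67 mg/L as Cl₂.
(b) Cl₂ equivalent: 13.67 mg/L × 2,010,000 L = 27,490 g.
(b) Product at 90.0% available Cl: 27,490 / 0.9 = 30,540 g.

(a) 57.3 kg; (b) 30.5 kg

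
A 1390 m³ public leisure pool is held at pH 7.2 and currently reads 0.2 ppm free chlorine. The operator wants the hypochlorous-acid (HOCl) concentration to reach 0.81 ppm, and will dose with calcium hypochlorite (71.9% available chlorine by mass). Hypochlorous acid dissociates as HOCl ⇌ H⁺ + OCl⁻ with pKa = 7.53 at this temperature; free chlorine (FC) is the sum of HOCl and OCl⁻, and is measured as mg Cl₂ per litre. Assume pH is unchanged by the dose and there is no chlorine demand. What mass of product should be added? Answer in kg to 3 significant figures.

Volume: 1390 m³ = 1,390,000 L.
[OCl⁻]/[HOCl] = 10^(pH − pKa) = 10^(7.2 − 7.53) = 0.4677; fraction as HOCl = 1/(1 + 0.4677) = 0.6813.
Free chlorine required for 0.81 ppm HOCl: 0.81 / 0.6813 = 1.189 ppm.
FC to add: 1.189 − 0.2 = 0.9889 mg/L as Cl₂.
Cl₂ equivalent: 0.9889 mg/L × 1,390,000 L = 1375 g.
Product at 71.9% available Cl: 1375 / 0.719 = 1912 g.

1.91 kg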